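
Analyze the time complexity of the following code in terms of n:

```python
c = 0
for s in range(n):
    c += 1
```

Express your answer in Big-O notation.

Each loop level contributes: n. Multiplying the contributions gives O(n).

Answer: O(n)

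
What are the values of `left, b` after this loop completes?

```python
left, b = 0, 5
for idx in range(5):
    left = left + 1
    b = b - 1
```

left goes 0→5, b goes 5→0
`left, b` takes the values: (0, 5) → (1, 5) → (1, 4) → (2, 4) → (2, 3) → (3, 3) → (3, 2) → (4, 2) → (4, 1) → (5, 1) → (5, 0)

Answer: 5, 0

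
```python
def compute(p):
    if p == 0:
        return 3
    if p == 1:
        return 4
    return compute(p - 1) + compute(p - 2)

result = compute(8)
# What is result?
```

Build up from base cases: compute(0)=3, compute(1)=4, compute(2)=7, compute(3)=11, compute(4)=18, compute(5)=29, compute(6)=47, ..., compute(8)=123

Answer: 123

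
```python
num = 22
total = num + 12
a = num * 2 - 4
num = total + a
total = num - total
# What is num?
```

Trace:
`num = 22` → num = 22
`total = num + 12` → total = 34
`a = num * 2 - 4` → a = 40
`num = total + a` → num = 74
`total = num - total` → total = 40
So num = 74

Answer: 74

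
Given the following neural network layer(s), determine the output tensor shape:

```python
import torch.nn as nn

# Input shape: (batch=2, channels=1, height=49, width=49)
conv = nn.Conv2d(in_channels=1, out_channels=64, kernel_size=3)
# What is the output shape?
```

Input: (2, 1, 49, 49) -> Output: (2, 64, 47, 47)

Answer: (2, 64, 47, 47)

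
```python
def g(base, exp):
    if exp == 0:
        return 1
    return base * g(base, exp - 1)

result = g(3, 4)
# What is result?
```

g(3, 4) = 3 * 3 * 3 * 3 = 81

Answer: 81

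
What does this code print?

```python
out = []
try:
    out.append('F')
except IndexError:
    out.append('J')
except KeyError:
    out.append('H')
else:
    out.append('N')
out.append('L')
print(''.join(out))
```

Execution trace: 'F' (try body, no exception) → 'N' (else) → 'L' (after the try/except). Output: FNL

Answer: FNL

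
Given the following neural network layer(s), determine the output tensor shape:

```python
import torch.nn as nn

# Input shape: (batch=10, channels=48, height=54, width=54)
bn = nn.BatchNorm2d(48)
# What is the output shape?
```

Input: (10, 48, 54, 54) -> Output: (10, 48, 54, 54)

Answer: (10, 48, 54, 54)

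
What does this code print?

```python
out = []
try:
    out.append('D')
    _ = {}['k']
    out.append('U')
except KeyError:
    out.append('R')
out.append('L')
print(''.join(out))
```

Execution trace: 'D' (try body) → 'R' (except KeyError) → 'L' (after the try/except). Output: DRL

Answer: DRL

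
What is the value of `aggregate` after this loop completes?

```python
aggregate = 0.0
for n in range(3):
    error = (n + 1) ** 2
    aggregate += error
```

Sum of squared losses 1² + 2² + ... + 3²
`aggregate` takes the values: 0.0 → 1.0 → 5.0 → 14.0

Answer: 14.0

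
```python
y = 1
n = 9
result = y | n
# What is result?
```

Trace:
`y = 1` → y = 1
`n = 9` → n = 9
`result = y | n` → result = 9
So result = 9

Answer: 9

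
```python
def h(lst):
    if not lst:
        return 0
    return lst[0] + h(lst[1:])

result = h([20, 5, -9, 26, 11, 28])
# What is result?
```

20 + 5 + (-9) + 26 + 11 + 28 + 0 = 81

Answer: 81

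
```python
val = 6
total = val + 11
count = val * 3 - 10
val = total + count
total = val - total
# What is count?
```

Trace:
`val = 6` → val = 6
`total = val + 11` → total = 17
`count = val * 3 - 10` → count = 8
`val = total + count` → val = 25
`total = val - total` → total = 8
So count = 8

Answer: 8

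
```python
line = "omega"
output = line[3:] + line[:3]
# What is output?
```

Trace:
`line = "omega"` → line = 'omega'
`output = line[3:] + line[:3]` → output = 'gaome'
So output = 'gaome'

Answer: 'gaome'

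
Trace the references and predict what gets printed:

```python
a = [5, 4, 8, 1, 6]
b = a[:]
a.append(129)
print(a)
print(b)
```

Key concept: slice [:] creates copy.
Step by step:
`a = [5, 4, 8, 1, 6]` → a = [5, 4, 8, 1, 6]
`b = a[:]` → b = [5, 4, 8, 1, 6]
`a.append(129)` → a = [5, 4, 8, 1, 6, 129]
`print(a)` → prints [5, 4, 8, 1, 6, 129]
`print(b)` → prints [5, 4, 8, 1, 6]

Answer:
[5, 4, 8, 1, 6, 129]
[5, 4, 8, 1, 6]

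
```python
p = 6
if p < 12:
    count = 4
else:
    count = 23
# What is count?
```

Trace:
`p = 6` → p = 6
`if p < 12: ...` → p < 12 is True → count = 4
So count = 4

Answer: 4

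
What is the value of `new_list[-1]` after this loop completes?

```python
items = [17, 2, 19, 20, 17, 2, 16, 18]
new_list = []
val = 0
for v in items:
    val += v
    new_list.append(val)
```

Cumulative sum ends at 111
`new_list` takes the values: [] → [17] → [17, 19] → [17, 19, 38] → [17, 19, 38, 58] → [17, 19, 38, 58, 75] → [17, 19, 38, 58, 75, 77] → [17, 19, 38, 58, 75, 77, 93] → [17, 19, 38, 58, 75, 77, 93, 111]
So `new_list[-1]` = 111

Answer: 111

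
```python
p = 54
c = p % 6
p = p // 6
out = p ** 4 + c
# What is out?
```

Trace:
`p = 54` → p = 54
`c = p % 6` → c = 0
`p = p // 6` → p = 9
`out = p ** 4 + c` → out = 6561
So out = 6561

Answer: 6561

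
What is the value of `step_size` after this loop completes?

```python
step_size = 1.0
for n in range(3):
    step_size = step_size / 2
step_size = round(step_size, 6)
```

Halving LR 3 times: 1 / 2^3
`step_size` takes the values: 1.0 → 0.5 → 0.25 → 0.125

Answer: 0.125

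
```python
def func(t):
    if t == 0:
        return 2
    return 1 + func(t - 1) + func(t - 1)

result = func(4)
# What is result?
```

func(t) = 1 + 2·func(t-1), func(0)=2. Closed form: (2+1)·2^4 - 1 = 47.

Answer: 47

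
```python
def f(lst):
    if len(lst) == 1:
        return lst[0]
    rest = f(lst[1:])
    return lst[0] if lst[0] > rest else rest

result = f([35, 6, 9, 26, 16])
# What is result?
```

Recursive max over [35, 6, 9, 26, 16] = 35

Answer: 35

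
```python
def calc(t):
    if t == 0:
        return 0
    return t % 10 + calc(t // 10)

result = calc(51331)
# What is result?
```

Sum of digits of 51331: 1 + 3 + 3 + 1 + 5 = 13

Answer: 13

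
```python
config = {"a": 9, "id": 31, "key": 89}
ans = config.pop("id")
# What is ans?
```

Trace:
`config = {"a": 9, "id": 31, "key": 89}` → config = {'a': 9, 'id': 31, 'key': 89}
`ans = config.pop("id")` → config = {'a': 9, 'key': 89}; ans = 31
So ans = 31

Answer: 31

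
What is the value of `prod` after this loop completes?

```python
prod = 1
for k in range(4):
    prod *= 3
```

3^4 = 81
`prod` takes the values: 1 → 3 → 9 → 27 → 81

Answer: 81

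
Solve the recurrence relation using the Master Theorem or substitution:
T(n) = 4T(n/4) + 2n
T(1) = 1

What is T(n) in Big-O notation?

By Master Theorem: a=4, b=4, f(n)=2n. Since log_4(4) = 1 and f(n) = Θ(n^1), Case 2 applies. T(n) = O(n log n).

Answer: O(n log n)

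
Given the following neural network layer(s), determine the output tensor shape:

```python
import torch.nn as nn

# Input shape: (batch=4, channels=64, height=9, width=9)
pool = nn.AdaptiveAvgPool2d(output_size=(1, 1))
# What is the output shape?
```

Input: (4, 64, 9, 9) -> Output: (4, 64, 1, 1)

Answer: (4, 64, 1, 1)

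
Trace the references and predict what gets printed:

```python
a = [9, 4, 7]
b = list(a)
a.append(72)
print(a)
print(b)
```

Key concept: list() constructor creates copy.
Step by step:
`a = [9, 4, 7]` → a = [9, 4, 7]
`b = list(a)` → b = [9, 4, 7]
`a.append(72)` → a = [9, 4, 7, 72]
`print(a)` → prints [9, 4, 7, 72]
`print(b)` → prints [9, 4, 7]

Answer:
[9, 4, 7, 72]
[9, 4, 7]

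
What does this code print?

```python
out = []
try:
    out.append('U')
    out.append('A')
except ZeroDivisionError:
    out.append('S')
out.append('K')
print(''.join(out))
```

Execution trace: 'U' (try body) → 'A' (try body, no exception) → 'K' (after the try/except). Output: UAK

Answer: UAK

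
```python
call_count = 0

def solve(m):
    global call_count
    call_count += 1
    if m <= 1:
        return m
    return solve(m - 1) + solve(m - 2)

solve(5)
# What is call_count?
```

Calls(m) = 1 + Calls(m-1) + Calls(m-2); Calls(0)=Calls(1)=1. For m=5 this gives 15.

Answer: 15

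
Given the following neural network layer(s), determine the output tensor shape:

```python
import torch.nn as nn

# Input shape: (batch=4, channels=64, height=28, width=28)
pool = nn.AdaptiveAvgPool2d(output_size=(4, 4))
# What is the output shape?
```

Input: (4, 64, 28, 28) -> Output: (4, 64, 4, 4)

Answer: (4, 64, 4, 4)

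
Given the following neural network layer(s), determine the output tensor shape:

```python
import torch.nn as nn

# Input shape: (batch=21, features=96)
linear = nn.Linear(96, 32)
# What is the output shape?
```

Input: (21, 96) -> Output: (21, 32)

Answer: (21, 32)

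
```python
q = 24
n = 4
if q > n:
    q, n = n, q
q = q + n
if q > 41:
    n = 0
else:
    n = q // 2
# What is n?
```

Trace:
`q = 24` → q = 24
`n = 4` → n = 4
`if q > n: ...` → q > n is True → q = 4; n = 24
`q = q + n` → q = 28
`if q > 41: ...` → q > 41 is False, take else branch → n = 14
So n = 14

Answer: 14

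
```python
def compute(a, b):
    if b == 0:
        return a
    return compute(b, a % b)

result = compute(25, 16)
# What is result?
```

compute(25, 16) -> compute(16, 9) -> compute(9, 7) -> compute(7, 2) -> compute(2, 1) -> compute(1, 0) -> 1

Answer: 1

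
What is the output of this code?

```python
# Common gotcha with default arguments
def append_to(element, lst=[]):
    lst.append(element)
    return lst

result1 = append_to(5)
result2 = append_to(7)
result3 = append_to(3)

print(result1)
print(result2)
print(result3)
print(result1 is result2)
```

Key concept: mutable default argument gotcha.
Step by step:
`result1 = append_to(5)` → result1 = [5]
`result2 = append_to(7)` → result1 = [5, 7] (same object as result2); result2 = [5, 7] (same object as result1)
`result3 = append_to(3)` → result1 = [5, 7, 3] (same object as result2, result3); result2 = [5, 7, 3] (same object as result1, result3); result3 = [5, 7, 3] (same object as result1, result2)
`print(result1)` → prints [5, 7, 3]
`print(result2)` → prints [5, 7, 3]
`print(result3)` → prints [5, 7, 3]
`print(result1 is result2)` → prints True

Answer:
[5, 7, 3]
[5, 7, 3]
[5, 7, 3]
True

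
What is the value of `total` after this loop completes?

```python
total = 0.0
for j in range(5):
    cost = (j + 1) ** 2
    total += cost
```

Sum of squared losses 1² + 2² + ... + 5²
`total` takes the values: 0.0 → 1.0 → 5.0 → 14.0 → 30.0 → 55.0

Answer: 55.0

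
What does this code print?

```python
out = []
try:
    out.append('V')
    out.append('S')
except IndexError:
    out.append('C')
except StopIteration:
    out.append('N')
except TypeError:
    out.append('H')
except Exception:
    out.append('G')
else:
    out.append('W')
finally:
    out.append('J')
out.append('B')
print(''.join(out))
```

Execution trace: 'V' (try body) → 'S' (try body, no exception) → 'W' (else) → 'J' (finally) → 'B' (after the try/except). Output: VSWJB

Answer: VSWJB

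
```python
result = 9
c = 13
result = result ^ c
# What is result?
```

Trace:
`result = 9` → result = 9
`c = 13` → c = 13
`result = result ^ c` → result = 4
So result = 4

Answer: 4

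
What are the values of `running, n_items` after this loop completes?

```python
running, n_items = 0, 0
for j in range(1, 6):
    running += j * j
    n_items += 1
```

Sum of squares and count
`running, n_items` takes the values: (0, 0) → (1, 0) → (1, 1) → (5, 1) → (5, 2) → (14, 2) → (14, 3) → (30, 3) → (30, 4) → (55, 4) → (55, 5)

Answer: 55, 5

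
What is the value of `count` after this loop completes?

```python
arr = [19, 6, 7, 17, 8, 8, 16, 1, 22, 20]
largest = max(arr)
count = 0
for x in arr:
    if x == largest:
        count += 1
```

Count of max value 22 in [19, 6, 7, 17, 8, 8, 16, 1, 22, 20]
`count` takes the values: 0 → 1

Answer: 1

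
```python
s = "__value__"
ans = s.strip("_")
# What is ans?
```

Trace:
`s = "__value__"` → s = '__value__'
`ans = s.strip("_")` → ans = 'value'
So ans = 'value'

Answer: 'value'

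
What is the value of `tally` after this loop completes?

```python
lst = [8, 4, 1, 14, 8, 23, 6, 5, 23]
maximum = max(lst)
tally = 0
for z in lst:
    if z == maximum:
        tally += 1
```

Count of max value 23 in [8, 4, 1, 14, 8, 23, 6, 5, 23]
`tally` takes the values: 0 → 1 → 2

Answer: 2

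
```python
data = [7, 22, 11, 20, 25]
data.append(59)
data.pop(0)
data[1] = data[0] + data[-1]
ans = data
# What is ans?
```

Trace:
`data = [7, 22, 11, 20, 25]` → data = [7, 22, 11, 20, 25]
`data.append(59)` → data = [7, 22, 11, 20, 25, 59]
`data.pop(0)` → data = [22, 11, 20, 25, 59]
`data[1] = data[0] + data[-1]` → data = [22, 81, 20, 25, 59]
`ans = data` → ans = [22, 81, 20, 25, 59]
So ans = [22, 81, 20, 25, 59]

Answer: [22, 81, 20, 25, 59]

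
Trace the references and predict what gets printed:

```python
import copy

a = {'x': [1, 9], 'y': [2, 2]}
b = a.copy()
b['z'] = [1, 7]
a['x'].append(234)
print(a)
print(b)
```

Key concept: shallow copy of dict with mutable values.
Step by step:
`a = {'x': [1, 9], 'y': [2, 2]}` → a = {'x': [1, 9], 'y': [2, 2]}
`b = a.copy()` → b = {'x': [1, 9], 'y': [2, 2]}
`b['z'] = [1, 7]` → b = {'x': [1, 9], 'y': [2, 2], 'z': [1, 7]}
`a['x'].append(234)` → a = {'x': [1, 9, 234], 'y': [2, 2]}; b = {'x': [1, 9, 234], 'y': [2, 2], 'z': [1, 7]}
`print(a)` → prints {'x': [1, 9, 234], 'y': [2, 2]}
`print(b)` → prints {'x': [1, 9, 234], 'y': [2, 2], 'z': [1, 7]}

Answer:
{'x': [1, 9, 234], 'y': [2, 2]}
{'x': [1, 9, 234], 'y': [2, 2], 'z': [1, 7]}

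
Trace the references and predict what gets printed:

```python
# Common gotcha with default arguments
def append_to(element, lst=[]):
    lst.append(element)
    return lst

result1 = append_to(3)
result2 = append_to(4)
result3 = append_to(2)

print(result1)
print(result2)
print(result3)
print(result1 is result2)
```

Key concept: mutable default argument gotcha.
Step by step:
`result1 = append_to(3)` → result1 = [3]
`result2 = append_to(4)` → result1 = [3, 4] (same object as result2); result2 = [3, 4] (same object as result1)
`result3 = append_to(2)` → result1 = [3, 4, 2] (same object as result2, result3); result2 = [3, 4, 2] (same object as result1, result3); result3 = [3, 4, 2] (same object as result1, result2)
`print(result1)` → prints [3, 4, 2]
`print(result2)` → prints [3, 4, 2]
`print(result3)` → prints [3, 4, 2]
`print(result1 is result2)` → prints True

Answer:
[3, 4, 2]
[3, 4, 2]
[3, 4, 2]
True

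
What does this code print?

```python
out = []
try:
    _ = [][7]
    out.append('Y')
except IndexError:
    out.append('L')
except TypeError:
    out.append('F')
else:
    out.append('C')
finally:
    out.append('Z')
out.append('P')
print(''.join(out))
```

Execution trace: 'L' (except IndexError) → 'Z' (finally) → 'P' (after the try/except). Output: LZP

Answer: LZP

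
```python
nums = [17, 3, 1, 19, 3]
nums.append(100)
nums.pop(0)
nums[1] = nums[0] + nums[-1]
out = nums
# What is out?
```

Trace:
`nums = [17, 3, 1, 19, 3]` → nums = [17, 3, 1, 19, 3]
`nums.append(100)` → nums = [17, 3, 1, 19, 3, 100]
`nums.pop(0)` → nums = [3, 1, 19, 3, 100]
`nums[1] = nums[0] + nums[-1]` → nums = [3, 103, 19, 3, 100]
`out = nums` → out = [3, 103, 19, 3, 100]
So out = [3, 103, 19, 3, 100]

Answer: [3, 103, 19, 3, 100]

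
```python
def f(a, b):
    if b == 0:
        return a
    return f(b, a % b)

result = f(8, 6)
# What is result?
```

f(8, 6) -> f(6, 2) -> f(2, 0) -> 2

Answer: 2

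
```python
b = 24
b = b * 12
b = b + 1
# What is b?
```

Trace:
`b = 24` → b = 24
`b = b * 12` → b = 288
`b = b + 1` → b = 289
So b = 289

Answer: 289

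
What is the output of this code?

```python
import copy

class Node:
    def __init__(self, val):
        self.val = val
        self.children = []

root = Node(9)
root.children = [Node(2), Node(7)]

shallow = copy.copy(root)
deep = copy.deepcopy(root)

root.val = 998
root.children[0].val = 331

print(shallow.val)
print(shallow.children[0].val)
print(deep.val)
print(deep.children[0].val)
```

Key concept: deep copy with custom objects.
Step by step:
`root = Node(9)` → root = Node(val=9, children=[])
`root.children = [Node(2), Node(7)]` → root = Node(val=9, children=[Node(val=2, children=[]), Node(val=7, children=[])])
`shallow = copy.copy(root)` → shallow = Node(val=9, children=[Node(val=2, children=[]), Node(val=7, children=[])])
`deep = copy.deepcopy(root)` → deep = Node(val=9, children=[Node(val=2, children=[]), Node(val=7, children=[])])
`root.val = 998` → root = Node(val=998, children=[Node(val=2, children=[]), Node(val=7, children=[])])
`root.children[0].val = 331` → root = Node(val=998, children=[Node(val=331, children=[]), Node(val=7, children=[])]); shallow = Node(val=9, children=[Node(val=331, children=[]), Node(val=7, children=[])])
`print(shallow.val)` → prints 9
`print(shallow.children[0].val)` → prints 331
`print(deep.val)` → prints 9
`print(deep.children[0].val)` → prints 2

Answer:
9
331
9
2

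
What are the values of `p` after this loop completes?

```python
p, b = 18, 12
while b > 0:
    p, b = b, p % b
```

GCD of 18 and 12
`p` takes the values: 18 → 12 → 6

Answer: 6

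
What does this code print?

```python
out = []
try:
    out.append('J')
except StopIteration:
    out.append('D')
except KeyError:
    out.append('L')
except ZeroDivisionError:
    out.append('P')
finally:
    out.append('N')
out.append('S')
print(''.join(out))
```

Execution trace: 'J' (try body, no exception) → 'N' (finally) → 'S' (after the try/except). Output: JNS

Answer: JNS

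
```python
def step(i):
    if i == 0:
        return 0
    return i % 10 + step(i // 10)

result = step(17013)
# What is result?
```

Sum of digits of 17013: 3 + 1 + 0 + 7 + 1 = 12

Answer: 12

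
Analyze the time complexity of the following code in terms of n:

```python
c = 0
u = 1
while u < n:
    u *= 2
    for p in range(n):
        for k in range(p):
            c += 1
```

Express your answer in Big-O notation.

Each loop level contributes: log n × n × n. Multiplying the contributions gives O(n^2 log n).

Answer: O(n^2 log n)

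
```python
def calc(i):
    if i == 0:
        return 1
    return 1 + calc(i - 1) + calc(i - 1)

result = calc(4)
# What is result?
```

calc(i) = 1 + 2·calc(i-1), calc(0)=1. Closed form: (1+1)·2^4 - 1 = 31.

Answer: 31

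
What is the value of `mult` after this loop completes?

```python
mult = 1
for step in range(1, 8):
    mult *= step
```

7! = 5040
`mult` takes the values: 1 → 2 → 6 → 24 → 120 → 720 → 5040

Answer: 5040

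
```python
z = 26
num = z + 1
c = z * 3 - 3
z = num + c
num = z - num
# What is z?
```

Trace:
`z = 26` → z = 26
`num = z + 1` → num = 27
`c = z * 3 - 3` → c = 75
`z = num + c` → z = 102
`num = z - num` → num = 75
So z = 102

Answer: 102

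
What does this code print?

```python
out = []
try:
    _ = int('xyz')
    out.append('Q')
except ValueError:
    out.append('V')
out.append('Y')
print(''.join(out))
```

Execution trace: 'V' (except ValueError) → 'Y' (after the try/except). Output: VY

Answer: VY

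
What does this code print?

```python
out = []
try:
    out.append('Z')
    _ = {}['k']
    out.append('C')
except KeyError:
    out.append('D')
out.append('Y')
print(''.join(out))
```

Execution trace: 'Z' (try body) → 'D' (except KeyError) → 'Y' (after the try/except). Output: ZDY

Answer: ZDY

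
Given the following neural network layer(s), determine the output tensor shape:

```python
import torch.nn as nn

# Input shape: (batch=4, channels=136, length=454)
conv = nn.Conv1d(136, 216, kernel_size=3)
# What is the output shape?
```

Input: (4, 136, 454) -> Output: (4, 216, 452)

Answer: (4, 216, 452)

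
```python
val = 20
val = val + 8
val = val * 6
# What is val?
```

Trace:
`val = 20` → val = 20
`val = val + 8` → val = 28
`val = val * 6` → val = 168
So val = 168

Answer: 168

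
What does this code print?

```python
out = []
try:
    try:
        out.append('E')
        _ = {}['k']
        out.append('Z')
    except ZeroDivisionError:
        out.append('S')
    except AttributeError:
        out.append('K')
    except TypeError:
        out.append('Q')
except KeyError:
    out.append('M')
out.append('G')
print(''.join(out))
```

Execution trace: 'E' (inner try body) → 'M' (outer except KeyError) → 'G' (after the try/except). Output: EMG

Answer: EMG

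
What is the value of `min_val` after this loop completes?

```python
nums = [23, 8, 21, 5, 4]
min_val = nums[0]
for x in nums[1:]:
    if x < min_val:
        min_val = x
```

Minimum of [23, 8, 21, 5, 4]
`min_val` takes the values: 23 → 8 → 5 → 4

Answer: 4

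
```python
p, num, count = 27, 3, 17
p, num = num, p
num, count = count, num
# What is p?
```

Trace:
`p, num, count = 27, 3, 17` → p = 27; num = 3; count = 17
`p, num = num, p` → p = 3; num = 27
`num, count = count, num` → num = 17; count = 27
So p = 3

Answer: 3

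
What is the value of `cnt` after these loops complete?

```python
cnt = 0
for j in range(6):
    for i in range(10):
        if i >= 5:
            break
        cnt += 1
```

Inner breaks at 5, outer runs 6 times
`cnt` takes the values: 0 → 1 → 2 → 3 → 4 → 5 → 6 → 7 → 8 → 9 → 10 → 11 → 12 → 13 → 14 → 15 → 16 → 17 → 18 → 19 → 20 → 21 → 22 → 23 → 24 → 25 → 26 → 27 → 28 → 29 → 30

Answer: 30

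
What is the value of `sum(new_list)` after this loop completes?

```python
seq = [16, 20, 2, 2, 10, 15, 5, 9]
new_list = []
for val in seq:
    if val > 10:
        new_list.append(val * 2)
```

Sum of doubled values > 10
`new_list` takes the values: [] → [32] → [32, 40] → [32, 40, 30]
So `sum(new_list)` = 102

Answer: 102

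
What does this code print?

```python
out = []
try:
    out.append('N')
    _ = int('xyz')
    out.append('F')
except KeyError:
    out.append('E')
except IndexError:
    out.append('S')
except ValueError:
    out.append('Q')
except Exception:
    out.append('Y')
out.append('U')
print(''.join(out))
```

Execution trace: 'N' (try body) → 'Q' (except ValueError) → 'U' (after the try/except). Output: NQU

Answer: NQU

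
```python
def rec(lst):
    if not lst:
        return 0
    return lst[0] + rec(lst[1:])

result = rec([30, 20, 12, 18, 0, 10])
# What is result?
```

30 + 20 + 12 + 18 + 0 + 10 + 0 = 90

Answer: 90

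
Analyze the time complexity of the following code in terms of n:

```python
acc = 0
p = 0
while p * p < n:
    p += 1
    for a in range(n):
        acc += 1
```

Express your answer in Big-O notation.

Each loop level contributes: √n × n. Multiplying the contributions gives O(n√n).

Answer: O(n√n)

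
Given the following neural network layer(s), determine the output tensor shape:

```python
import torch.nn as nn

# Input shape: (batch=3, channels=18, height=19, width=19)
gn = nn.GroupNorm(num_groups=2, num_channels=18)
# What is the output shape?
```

Input: (3, 18, 19, 19) -> Output: (3, 18, 19, 19)

Answer: (3, 18, 19, 19)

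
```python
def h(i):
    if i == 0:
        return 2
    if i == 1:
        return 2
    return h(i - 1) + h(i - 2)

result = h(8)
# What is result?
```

Build up from base cases: h(0)=2, h(1)=2, h(2)=4, h(3)=6, h(4)=10, h(5)=16, h(6)=26, ..., h(8)=68

Answer: 68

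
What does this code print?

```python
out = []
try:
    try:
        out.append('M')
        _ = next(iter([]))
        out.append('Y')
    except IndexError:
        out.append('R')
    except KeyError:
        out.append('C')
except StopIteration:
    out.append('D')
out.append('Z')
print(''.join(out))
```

Execution trace: 'M' (try body) → 'D' (outer except StopIteration) → 'Z' (after the try/except). Output: MDZ

Answer: MDZ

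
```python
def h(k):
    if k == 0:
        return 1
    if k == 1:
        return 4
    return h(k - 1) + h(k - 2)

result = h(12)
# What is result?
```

Build up from base cases: h(0)=1, h(1)=4, h(2)=5, h(3)=9, h(4)=14, h(5)=23, h(6)=37, ..., h(12)=665

Answer: 665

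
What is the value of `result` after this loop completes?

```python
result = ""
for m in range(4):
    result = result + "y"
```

Repeat 'y' 4 times
`result` takes the values: "" → "y" → "yy" → "yyy" → "yyyy"

Answer: "yyyy"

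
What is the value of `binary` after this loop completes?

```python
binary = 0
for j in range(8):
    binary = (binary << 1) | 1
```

Build 8 consecutive 1-bits: 0b11111111
`binary` takes the values: 0 → 1 → 3 → 7 → 15 → 31 → 63 → 127 → 255

Answer: 255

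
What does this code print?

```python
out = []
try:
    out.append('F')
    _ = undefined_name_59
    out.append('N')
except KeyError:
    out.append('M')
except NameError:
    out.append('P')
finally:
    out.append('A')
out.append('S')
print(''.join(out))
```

Execution trace: 'F' (try body) → 'P' (except NameError) → 'A' (finally) → 'S' (after the try/except). Output: FPAS

Answer: FPAS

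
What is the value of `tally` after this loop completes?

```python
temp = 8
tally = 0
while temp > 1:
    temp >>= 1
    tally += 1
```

Count right shifts until 1
`tally` takes the values: 0 → 1 → 2 → 3

Answer: 3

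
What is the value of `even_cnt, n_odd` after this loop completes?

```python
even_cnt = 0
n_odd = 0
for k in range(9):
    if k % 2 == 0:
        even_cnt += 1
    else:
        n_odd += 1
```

Count evens and odds in range(9)
`even_cnt, n_odd` takes the values: (0, 0) → (1, 0) → (1, 1) → (2, 1) → (2, 2) → (3, 2) → (3, 3) → (4, 3) → (4, 4) → (5, 4)

Answer: 5, 4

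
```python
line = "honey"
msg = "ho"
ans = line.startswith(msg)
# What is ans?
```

Trace:
`line = "honey"` → line = 'honey'
`msg = "ho"` → msg = 'ho'
`ans = line.startswith(msg)` → ans = True
So ans = True

Answer: True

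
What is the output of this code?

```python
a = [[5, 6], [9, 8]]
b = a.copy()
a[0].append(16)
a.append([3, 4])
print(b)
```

Key concept: shallow copy with nested lists.
Step by step:
`a = [[5, 6], [9, 8]]` → a = [[5, 6], [9, 8]]
`b = a.copy()` → b = [[5, 6], [9, 8]]
`a[0].append(16)` → a = [[5, 6, 16], [9, 8]]; b = [[5, 6, 16], [9, 8]]
`a.append([3, 4])` → a = [[5, 6, 16], [9, 8], [3, 4]]
`print(b)` → prints [[5, 6, 16], [9, 8]]

Answer: [[5, 6, 16], [9, 8]]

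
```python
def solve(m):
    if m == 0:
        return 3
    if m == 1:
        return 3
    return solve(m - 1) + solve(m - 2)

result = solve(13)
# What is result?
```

Build up from base cases: solve(0)=3, solve(1)=3, solve(2)=6, solve(3)=9, solve(4)=15, solve(5)=24, solve(6)=39, ..., solve(13)=1131

Answer: 1131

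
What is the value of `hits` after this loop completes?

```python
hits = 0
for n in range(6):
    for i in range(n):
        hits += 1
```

Triangle number: 0+1+2+...+5
`hits` takes the values: 0 → 1 → 2 → 3 → 4 → 5 → 6 → 7 → 8 → 9 → 10 → 11 → 12 → 13 → 14 → 15

Answer: 15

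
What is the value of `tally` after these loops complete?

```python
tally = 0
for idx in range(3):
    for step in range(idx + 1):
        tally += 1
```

Triangle: 1 + 2 + ... + 3
`tally` takes the values: 0 → 1 → 2 → 3 → 4 → 5 → 6

Answer: 6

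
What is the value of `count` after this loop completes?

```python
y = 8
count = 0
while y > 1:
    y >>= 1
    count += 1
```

Count right shifts until 1
`count` takes the values: 0 → 1 → 2 → 3

Answer: 3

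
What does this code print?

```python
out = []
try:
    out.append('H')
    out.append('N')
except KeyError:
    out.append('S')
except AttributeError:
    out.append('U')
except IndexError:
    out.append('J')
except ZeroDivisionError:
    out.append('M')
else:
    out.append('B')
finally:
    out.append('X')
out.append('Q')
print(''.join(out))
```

Execution trace: 'H' (try body) → 'N' (try body, no exception) → 'B' (else) → 'X' (finally) → 'Q' (after the try/except). Output: HNBXQ

Answer: HNBXQ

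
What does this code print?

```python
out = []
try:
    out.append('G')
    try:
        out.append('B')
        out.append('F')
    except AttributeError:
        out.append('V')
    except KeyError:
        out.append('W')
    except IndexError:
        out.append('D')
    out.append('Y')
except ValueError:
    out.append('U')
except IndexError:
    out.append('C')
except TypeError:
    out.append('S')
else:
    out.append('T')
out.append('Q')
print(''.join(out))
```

Execution trace: 'G' (try body) → 'B' (inner try body) → 'F' (inner try body, no exception) → 'Y' (try body, no exception) → 'T' (else) → 'Q' (after the try/except). Output: GBFYTQ

Answer: GBFYTQ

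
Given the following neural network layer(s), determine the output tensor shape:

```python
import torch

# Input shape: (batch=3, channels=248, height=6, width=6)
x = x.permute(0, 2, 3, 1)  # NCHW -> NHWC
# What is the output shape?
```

Input: (3, 248, 6, 6) -> Output: (3, 6, 6, 248)

Answer: (3, 6, 6, 248)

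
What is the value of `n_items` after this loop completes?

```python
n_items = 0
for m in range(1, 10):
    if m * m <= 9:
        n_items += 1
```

Count numbers where m² ≤ 9
`n_items` takes the values: 0 → 1 → 2 → 3

Answer: 3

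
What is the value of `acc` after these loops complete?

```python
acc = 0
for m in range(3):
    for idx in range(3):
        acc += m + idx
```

Sum of all m+idx for m,idx in 3x3
`acc` takes the values: 0 → 1 → 3 → 4 → 6 → 9 → 11 → 14 → 18

Answer: 18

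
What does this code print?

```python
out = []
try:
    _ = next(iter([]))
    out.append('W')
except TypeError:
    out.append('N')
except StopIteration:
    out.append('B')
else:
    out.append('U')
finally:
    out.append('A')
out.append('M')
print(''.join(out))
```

Execution trace: 'B' (except StopIteration) → 'A' (finally) → 'M' (after the try/except). Output: BAM

Answer: BAM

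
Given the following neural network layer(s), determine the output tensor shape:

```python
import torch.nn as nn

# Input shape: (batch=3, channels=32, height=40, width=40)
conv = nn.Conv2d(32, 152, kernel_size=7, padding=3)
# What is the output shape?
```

Input: (3, 32, 40, 40) -> Output: (3, 152, 40, 40)

Answer: (3, 152, 40, 40)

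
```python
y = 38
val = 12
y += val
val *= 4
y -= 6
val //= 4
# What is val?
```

Trace:
`y = 38` → y = 38
`val = 12` → val = 12
`y += val` → y = 50
`val *= 4` → val = 48
`y -= 6` → y = 44
`val //= 4` → val = 12
So val = 12

Answer: 12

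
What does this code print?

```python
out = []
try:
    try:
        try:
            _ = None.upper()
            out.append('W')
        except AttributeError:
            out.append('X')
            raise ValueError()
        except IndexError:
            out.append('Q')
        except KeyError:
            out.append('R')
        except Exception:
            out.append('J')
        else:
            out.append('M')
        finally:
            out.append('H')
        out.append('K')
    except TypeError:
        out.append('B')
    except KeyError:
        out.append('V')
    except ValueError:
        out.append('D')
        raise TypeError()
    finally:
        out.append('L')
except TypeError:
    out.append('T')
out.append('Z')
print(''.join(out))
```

Execution trace: 'X' (inner except AttributeError) → 'H' (inner finally) → 'D' (except ValueError) → 'L' (finally) → 'T' (outer except TypeError) → 'Z' (after the try/except). Output: XHDLTZ

Answer: XHDLTZ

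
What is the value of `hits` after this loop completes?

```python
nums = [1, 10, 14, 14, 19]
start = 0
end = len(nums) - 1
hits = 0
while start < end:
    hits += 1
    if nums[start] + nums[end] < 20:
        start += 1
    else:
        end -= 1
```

Steps to find pair summing to 20
`hits` takes the values: 0 → 1 → 2 → 3 → 4

Answer: 4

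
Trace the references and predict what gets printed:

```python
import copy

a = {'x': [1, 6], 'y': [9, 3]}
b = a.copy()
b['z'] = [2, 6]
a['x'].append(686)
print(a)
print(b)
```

Key concept: shallow copy of dict with mutable values.
Step by step:
`a = {'x': [1, 6], 'y': [9, 3]}` → a = {'x': [1, 6], 'y': [9, 3]}
`b = a.copy()` → b = {'x': [1, 6], 'y': [9, 3]}
`b['z'] = [2, 6]` → b = {'x': [1, 6], 'y': [9, 3], 'z': [2, 6]}
`a['x'].append(686)` → a = {'x': [1, 6, 686], 'y': [9, 3]}; b = {'x': [1, 6, 686], 'y': [9, 3], 'z': [2, 6]}
`print(a)` → prints {'x': [1, 6, 686], 'y': [9, 3]}
`print(b)` → prints {'x': [1, 6, 686], 'y': [9, 3], 'z': [2, 6]}

Answer:
{'x': [1, 6, 686], 'y': [9, 3]}
{'x': [1, 6, 686], 'y': [9, 3], 'z': [2, 6]}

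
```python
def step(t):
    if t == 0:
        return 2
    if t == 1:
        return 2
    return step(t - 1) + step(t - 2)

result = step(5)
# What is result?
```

Build up from base cases: step(0)=2, step(1)=2, step(2)=4, step(3)=6, step(4)=10, step(5)=16

Answer: 16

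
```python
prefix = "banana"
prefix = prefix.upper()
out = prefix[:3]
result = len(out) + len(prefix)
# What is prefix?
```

Trace:
`prefix = "banana"` → prefix = 'banana'
`prefix = prefix.upper()` → prefix = 'BANANA'
`out = prefix[:3]` → out = 'BAN'
`result = len(out) + len(prefix)` → result = 9
So prefix = 'BANANA'

Answer: 'BANANA'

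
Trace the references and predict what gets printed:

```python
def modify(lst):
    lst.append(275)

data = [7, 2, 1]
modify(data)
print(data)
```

Key concept: function modifies passed list.
Step by step:
`data = [7, 2, 1]` → data = [7, 2, 1]
`modify(data)` → data = [7, 2, 1, 275]
`print(data)` → prints [7, 2, 1, 275]

Answer: [7, 2, 1, 275]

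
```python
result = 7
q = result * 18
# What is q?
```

Trace:
`result = 7` → result = 7
`q = result * 18` → q = 126
So q = 126

Answer: 126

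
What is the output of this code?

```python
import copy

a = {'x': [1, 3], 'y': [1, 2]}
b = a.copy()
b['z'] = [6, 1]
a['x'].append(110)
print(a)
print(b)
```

Key concept: shallow copy of dict with mutable values.
Step by step:
`a = {'x': [1, 3], 'y': [1, 2]}` → a = {'x': [1, 3], 'y': [1, 2]}
`b = a.copy()` → b = {'x': [1, 3], 'y': [1, 2]}
`b['z'] = [6, 1]` → b = {'x': [1, 3], 'y': [1, 2], 'z': [6, 1]}
`a['x'].append(110)` → a = {'x': [1, 3, 110], 'y': [1, 2]}; b = {'x': [1, 3, 110], 'y': [1, 2], 'z': [6, 1]}
`print(a)` → prints {'x': [1, 3, 110], 'y': [1, 2]}
`print(b)` → prints {'x': [1, 3, 110], 'y': [1, 2], 'z': [6, 1]}

Answer:
{'x': [1, 3, 110], 'y': [1, 2]}
{'x': [1, 3, 110], 'y': [1, 2], 'z': [6, 1]}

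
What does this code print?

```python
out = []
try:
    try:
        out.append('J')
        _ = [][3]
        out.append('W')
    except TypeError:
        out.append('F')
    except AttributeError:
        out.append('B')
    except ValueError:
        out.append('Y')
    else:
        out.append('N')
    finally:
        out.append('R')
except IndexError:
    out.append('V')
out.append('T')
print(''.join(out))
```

Execution trace: 'J' (inner try body) → 'R' (inner finally) → 'V' (outer except IndexError) → 'T' (after the try/except). Output: JRVT

Answer: JRVT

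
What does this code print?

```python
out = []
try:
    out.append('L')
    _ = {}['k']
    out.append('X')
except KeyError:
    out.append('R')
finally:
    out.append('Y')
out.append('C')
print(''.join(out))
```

Execution trace: 'L' (try body) → 'R' (except KeyError) → 'Y' (finally) → 'C' (after the try/except). Output: LRYC

Answer: LRYC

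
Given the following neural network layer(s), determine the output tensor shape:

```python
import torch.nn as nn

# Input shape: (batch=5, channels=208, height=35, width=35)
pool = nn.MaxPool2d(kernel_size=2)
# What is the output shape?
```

Input: (5, 208, 35, 35) -> Output: (5, 208, 17, 17)

Answer: (5, 208, 17, 17)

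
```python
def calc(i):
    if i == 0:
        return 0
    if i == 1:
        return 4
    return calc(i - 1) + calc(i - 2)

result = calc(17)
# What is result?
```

Build up from base cases: calc(0)=0, calc(1)=4, calc(2)=4, calc(3)=8, calc(4)=12, calc(5)=20, calc(6)=32, ..., calc(17)=6388

Answer: 6388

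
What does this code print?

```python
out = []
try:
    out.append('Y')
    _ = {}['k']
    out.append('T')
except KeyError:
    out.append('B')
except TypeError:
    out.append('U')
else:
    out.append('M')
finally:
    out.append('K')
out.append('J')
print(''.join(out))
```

Execution trace: 'Y' (try body) → 'B' (except KeyError) → 'K' (finally) → 'J' (after the try/except). Output: YBKJ

Answer: YBKJ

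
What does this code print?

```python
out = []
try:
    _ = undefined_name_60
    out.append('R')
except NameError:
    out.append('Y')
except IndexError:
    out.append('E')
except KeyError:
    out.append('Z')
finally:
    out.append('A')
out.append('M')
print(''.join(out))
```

Execution trace: 'Y' (except NameError) → 'A' (finally) → 'M' (after the try/except). Output: YAM

Answer: YAM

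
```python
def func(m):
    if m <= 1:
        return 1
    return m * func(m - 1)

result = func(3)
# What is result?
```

func(3) = 3 * 2 * 1 = 6

Answer: 6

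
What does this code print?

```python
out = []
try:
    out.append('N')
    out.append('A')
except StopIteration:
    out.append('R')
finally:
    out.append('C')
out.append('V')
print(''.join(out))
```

Execution trace: 'N' (try body) → 'A' (try body, no exception) → 'C' (finally) → 'V' (after the try/except). Output: NACV

Answer: NACV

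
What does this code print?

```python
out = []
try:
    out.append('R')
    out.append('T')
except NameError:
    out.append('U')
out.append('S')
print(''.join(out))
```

Execution trace: 'R' (try body) → 'T' (try body, no exception) → 'S' (after the try/except). Output: RTS

Answer: RTS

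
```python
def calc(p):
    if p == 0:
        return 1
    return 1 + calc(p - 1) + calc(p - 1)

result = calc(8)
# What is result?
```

calc(p) = 1 + 2·calc(p-1), calc(0)=1. Closed form: (1+1)·2^8 - 1 = 511.

Answer: 511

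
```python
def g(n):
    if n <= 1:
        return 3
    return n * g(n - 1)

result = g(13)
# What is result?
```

g(13) = 13 * 12 * 11 * 10 * 9 * 8 * 7 * 6 * 5 * 4 * 3 * 2 * 3 = 18681062400

Answer: 18681062400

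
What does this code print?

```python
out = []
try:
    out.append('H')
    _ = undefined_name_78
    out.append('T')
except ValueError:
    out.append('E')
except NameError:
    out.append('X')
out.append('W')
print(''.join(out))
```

Execution trace: 'H' (try body) → 'X' (except NameError) → 'W' (after the try/except). Output: HXW

Answer: HXW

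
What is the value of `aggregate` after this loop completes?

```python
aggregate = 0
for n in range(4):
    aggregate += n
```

Sum of 0 to 3 = 6
`aggregate` takes the values: 0 → 1 → 3 → 6

Answer: 6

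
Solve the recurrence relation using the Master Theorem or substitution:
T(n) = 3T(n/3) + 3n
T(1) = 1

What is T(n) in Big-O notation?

By Master Theorem: a=3, b=3, f(n)=3n. Since log_3(3) = 1 and f(n) = Θ(n^1), Case 2 applies. T(n) = O(n log n).

Answer: O(n log n)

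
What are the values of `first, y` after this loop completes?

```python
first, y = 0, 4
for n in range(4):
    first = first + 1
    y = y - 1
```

first goes 0→4, y goes 4→0
`first, y` takes the values: (0, 4) → (1, 4) → (1, 3) → (2, 3) → (2, 2) → (3, 2) → (3, 1) → (4, 1) → (4, 0)

Answer: 4, 0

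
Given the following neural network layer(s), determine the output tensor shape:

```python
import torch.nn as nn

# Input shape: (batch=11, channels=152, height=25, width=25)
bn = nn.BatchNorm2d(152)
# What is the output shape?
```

Input: (11, 152, 25, 25) -> Output: (11, 152, 25, 25)

Answer: (11, 152, 25, 25)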